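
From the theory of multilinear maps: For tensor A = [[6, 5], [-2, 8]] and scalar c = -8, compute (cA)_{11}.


Scalar multiplication: (cA)_{ij} = c * A_{ij}.
c = -8
A_{11} = 6
(cA)_{11} = -8 * 6 = -48

-48


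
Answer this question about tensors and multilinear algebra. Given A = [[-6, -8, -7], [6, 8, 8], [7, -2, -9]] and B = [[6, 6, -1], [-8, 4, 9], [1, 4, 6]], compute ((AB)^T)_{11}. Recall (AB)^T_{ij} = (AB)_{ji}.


(AB)^T_{ij} = (AB)_{ji} = sum_k A_{jk} B_{ki}.
For i=1, j=1 we need (AB)_{11}:
A_{11} * B_{11} = -6 * 6 = -36
A_{12} * B_{21} = -8 * -8 = 64
A_{13} * B_{31} = -7 * 1 = -7
Sum = -36 + 64 + -7 = 21

21


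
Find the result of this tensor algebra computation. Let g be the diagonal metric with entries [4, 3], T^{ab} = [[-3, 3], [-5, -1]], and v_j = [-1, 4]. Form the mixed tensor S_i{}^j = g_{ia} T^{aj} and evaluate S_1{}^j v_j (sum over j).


Step 1: lower the first index. For a diagonal metric, g_{ia} T^{aj} = g_{ii} T^{ij} (no sum on i).
g_{11} = 4
S_1{}^1 = 4 * T^{11} = 4 * -3 = -12
S_1{}^2 = 4 * T^{12} = 4 * 3 = 12
Step 2: contract S_1{}^j with v_j.
S_1{}^1 * v_1 = -12 * -1 = 12
S_1{}^2 * v_2 = 12 * 4 = 48
Result = 12 + 48 = 60

60


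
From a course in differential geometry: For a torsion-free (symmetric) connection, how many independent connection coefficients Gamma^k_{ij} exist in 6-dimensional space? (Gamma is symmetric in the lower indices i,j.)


Christoffel symbols Gamma^k_{ij} are symmetric in i,j, so there are d * d(d+1)/2 independent symbols.
d = 6
d(d+1)/2 = 6 * 7 / 2 = 21
Total = 6 * 21 = 126

126


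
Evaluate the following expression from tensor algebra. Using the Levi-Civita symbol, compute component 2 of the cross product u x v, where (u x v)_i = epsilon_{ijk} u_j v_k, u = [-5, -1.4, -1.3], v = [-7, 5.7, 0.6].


(u x v)_2 = sum_{j,k} epsilon_{2jk} u_j v_k. Only permutations of (1,2,3) contribute; the two non-zero terms are:
eps_{213} u_1 v_3 = -1 * -5 * 0.6 = 3
eps_{231} u_3 v_1 = 1 * -1.3 * -7 = 9.1
(u x v)_2 = 12.1

12.1


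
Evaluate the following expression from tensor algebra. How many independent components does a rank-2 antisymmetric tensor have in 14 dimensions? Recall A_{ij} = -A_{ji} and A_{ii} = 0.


An antisymmetric rank-2 tensor satisfies A_{ij} = -A_{ji}, so diagonal entries are zero.
The independent components are the upper-triangular entries: C(n, 2) = n(n-1)/2.
n = 14
C(14, 2) = 14 * 13 / 2 = 182 / 2 = 91

91


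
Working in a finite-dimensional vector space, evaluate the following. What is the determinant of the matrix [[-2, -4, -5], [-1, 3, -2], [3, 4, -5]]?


Expanding along the first row, det(A) = a11*M_11 - a12*M_12 + a13*M_13, where M_1j is the (1,j) minor.
Minor M_11 = 3*-5 - -2*4 = -7
Minor M_12 = -1*-5 - -2*3 = 11
Minor M_13 = -1*4 - 3*3 = -13
det = -2*(-7) - -4*(11) + -5*(-13)
    = 14 - -44 + 65
    = 123

123


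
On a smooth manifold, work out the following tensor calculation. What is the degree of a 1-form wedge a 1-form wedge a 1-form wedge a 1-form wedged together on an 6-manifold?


The degree of a wedge product is the sum of the degrees of the individual forms.
Degrees: 1, 1, 1, 1
Total degree = 1 + 1 + 1 + 1 = 4

4


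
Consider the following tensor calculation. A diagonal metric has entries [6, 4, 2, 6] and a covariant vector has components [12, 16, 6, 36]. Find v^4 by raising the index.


To raise an index with a diagonal metric: v^i = v_i / g_{ii}.
For index 4: v_4 = 36, g_{44} = 6
v^4 = 36 / 6 = 6

6


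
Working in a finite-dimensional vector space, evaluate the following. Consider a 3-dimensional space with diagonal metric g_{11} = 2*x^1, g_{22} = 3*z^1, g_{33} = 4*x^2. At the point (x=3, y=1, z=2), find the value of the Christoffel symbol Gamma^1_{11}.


For a diagonal metric, Gamma^k_{ij} = (1/2) g^{kk} (dg_{ik}/dx_j + dg_{jk}/dx_i - dg_{ij}/dx_k).
The metric is diagonal, so g_{ab} = 0 for a != b.
At the given point: g_{11} = 6, g_{22} = 6, g_{33} = 36
g^{11} = 1/6
dg_{11}/dx_1 = dg_{11}/dx_1 = 2
dg_{11}/dx_1 = dg_{11}/dx_1 = 2
dg_{11}/dx_1 = dg_{11}/dx_1 = 2
Numerator = 2 + 2 - 2 = 2
Gamma^1_{11} = 2 / (2 * 6) = 1/6

1/6


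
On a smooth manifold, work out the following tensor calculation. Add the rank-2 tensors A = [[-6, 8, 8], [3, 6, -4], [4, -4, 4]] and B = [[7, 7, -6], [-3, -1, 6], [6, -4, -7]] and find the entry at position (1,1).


Tensor addition is component-wise: (A + B)_{ij} = A_{ij} + B_{ij}.
A_{11} = -6
B_{11} = 7
(A + B)_{11} = -6 + 7 = 1

1


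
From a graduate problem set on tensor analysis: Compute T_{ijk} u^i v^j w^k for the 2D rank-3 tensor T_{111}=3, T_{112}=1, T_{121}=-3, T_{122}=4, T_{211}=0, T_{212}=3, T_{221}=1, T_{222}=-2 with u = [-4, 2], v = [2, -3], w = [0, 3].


S = sum over i,j,k of T_{ijk} u_i v_j w_k. Expanding all 8 terms:
T_{111}*u_1*v_1*w_1 = 3*-4*2*0 = 0  (running total: 0)
T_{112}*u_1*v_1*w_2 = 1*-4*2*3 = -24  (running total: -24)
T_{121}*u_1*v_2*w_1 = -3*-4*-3*0 = 0  (running total: -24)
T_{122}*u_1*v_2*w_2 = 4*-4*-3*3 = 144  (running total: 120)
T_{211}*u_2*v_1*w_1 = 0*2*2*0 = 0  (running total: 120)
T_{212}*u_2*v_1*w_2 = 3*2*2*3 = 36  (running total: 156)
T_{221}*u_2*v_2*w_1 = 1*2*-3*0 = 0  (running total: 156)
T_{222}*u_2*v_2*w_2 = -2*2*-3*3 = 36  (running total: 192)
S = 192

192


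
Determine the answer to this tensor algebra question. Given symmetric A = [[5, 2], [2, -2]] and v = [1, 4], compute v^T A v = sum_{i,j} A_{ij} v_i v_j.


First compute Av:
(Av)_1 = 5*1 + 2*4 = 13
(Av)_2 = 2*1 + -2*4 = -6
Av = [13, -6]
Then v^T (Av) = 1*13 + 4*-6
= 13 + -24 = -11

-11


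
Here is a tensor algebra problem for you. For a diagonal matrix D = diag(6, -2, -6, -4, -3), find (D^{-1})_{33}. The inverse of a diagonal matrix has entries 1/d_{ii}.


For a diagonal matrix, the inverse has entries (D^{-1})_{ii} = 1/d_{ii}.
The diagonal entries are: d_{11} = 6, d_{22} = -2, d_{33} = -6, d_{44} = -4, d_{55} = -3
We need (D^{-1})_{33} = 1/d_{33} = 1/-6 = -1/6

-1/6


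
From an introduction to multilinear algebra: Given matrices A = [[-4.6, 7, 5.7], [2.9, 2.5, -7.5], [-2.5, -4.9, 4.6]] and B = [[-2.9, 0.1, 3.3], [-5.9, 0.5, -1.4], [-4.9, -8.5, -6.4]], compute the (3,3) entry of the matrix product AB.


(AB)_{ij} = sum_k A_{ik} B_{kj}.
For i=3, j=3:
A_{31} * B_{13} = -2.5 * 3.3 = -8.25
A_{32} * B_{23} = -4.9 * -1.4 = 6.86
A_{33} * B_{33} = 4.6 * -6.4 = -29.44
Sum = -8.25 + 6.86 + -29.44 = -30.83

-30.83


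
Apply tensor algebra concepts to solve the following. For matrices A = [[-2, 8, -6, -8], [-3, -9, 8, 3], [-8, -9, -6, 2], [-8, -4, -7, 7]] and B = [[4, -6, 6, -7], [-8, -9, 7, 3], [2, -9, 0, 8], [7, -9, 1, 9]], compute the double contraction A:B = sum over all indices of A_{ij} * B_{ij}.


A:B = sum over all i,j of A_{ij} * B_{ij}.
Row 1: -2*4=-8, 8*-6=-48, -6*6=-36, -8*-7=56 => row sum = -36
Row 2: -3*-8=24, -9*-9=81, 8*7=56, 3*3=9 => row sum = 170
Row 3: -8*2=-16, -9*-9=81, -6*0=0, 2*8=16 => row sum = 81
Row 4: -8*7=-56, -4*-9=36, -7*1=-7, 7*9=63 => row sum = 36
Total = -36 + 170 + 81 + 36 = 251

251


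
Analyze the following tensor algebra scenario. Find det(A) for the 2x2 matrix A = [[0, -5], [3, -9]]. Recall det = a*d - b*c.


For a 2x2 matrix [[a, b], [c, d]], det = a*d - b*c.
a = 0, b = -5, c = 3, d = -9
a*d = 0 * -9 = 0
b*c = -5 * 3 = -15
det = 0 - -15 = 15

15


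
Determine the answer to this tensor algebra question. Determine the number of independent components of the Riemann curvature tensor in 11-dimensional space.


The Riemann tensor in d dimensions has d^2(d^2 - 1)/12 independent components.
d = 11, so d^2 = 121
d^2 - 1 = 120
d^2(d^2 - 1) = 121 * 120 = 14520
Divide by 12: 14520 / 12 = 1210

1210


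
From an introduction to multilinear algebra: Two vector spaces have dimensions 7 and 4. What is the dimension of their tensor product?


The dimension of a tensor product is the product of dimensions.
dim(V) = 7, dim(W) = 4
dim(V (x) W) = 7 * 4 = 28

28


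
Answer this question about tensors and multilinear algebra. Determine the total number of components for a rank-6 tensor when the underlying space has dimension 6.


The number of components of a rank-r tensor in d dimensions is d^r.
Here d = 6 and r = 6.
6^6 = 46656

46656


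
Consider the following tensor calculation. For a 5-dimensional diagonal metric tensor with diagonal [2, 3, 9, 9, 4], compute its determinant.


For a diagonal metric, the determinant is the product of diagonal entries.
Diagonal entries: 2, 3, 9, 9, 4
det(g) = 2 * 3 * 9 * 9 * 4 = 1944

1944


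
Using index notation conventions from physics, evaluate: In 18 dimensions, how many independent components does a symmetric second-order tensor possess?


A symmetric rank-2 tensor in d dimensions has d(d+1)/2 independent components.
d = 18
d(d+1)/2 = 18 * 19 / 2 = 342 / 2 = 171

171


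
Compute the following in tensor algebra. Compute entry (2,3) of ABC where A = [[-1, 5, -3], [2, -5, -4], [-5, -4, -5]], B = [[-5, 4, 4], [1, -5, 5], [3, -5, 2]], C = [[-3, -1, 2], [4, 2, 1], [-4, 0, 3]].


(ABC)_{23} = sum_m (AB)_{2m} C_{m3}. First compute row 2 of AB.
(AB)_{21} = 2*-5 + -5*1 + -4*3 = -27
(AB)_{22} = 2*4 + -5*-5 + -4*-5 = 53
(AB)_{23} = 2*4 + -5*5 + -4*2 = -25
Now contract with column 3 of C:
(AB)_{21} * C_{13} = -27 * 2 = -54
(AB)_{22} * C_{23} = 53 * 1 = 53
(AB)_{23} * C_{33} = -25 * 3 = -75
(ABC)_{23} = -54 + 53 + -75 = -76

-76


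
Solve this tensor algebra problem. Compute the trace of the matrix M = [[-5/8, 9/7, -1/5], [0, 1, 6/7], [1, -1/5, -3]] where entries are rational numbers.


The trace is the sum of diagonal entries.
Diagonal: M[1,1] = -5/8, M[2,2] = 1, M[3,3] = -3
Tr(M) = -5/8 + 1 + -3
Computing step by step:
After adding M[1,1]: -5/8
After adding M[2,2]: 3/8
After adding M[3,3]: -21/8
Tr(M) = -21/8

-21/8


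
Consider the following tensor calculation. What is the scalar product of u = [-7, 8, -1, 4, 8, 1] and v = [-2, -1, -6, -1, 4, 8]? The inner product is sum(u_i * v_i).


The inner product u . v = sum of u_i * v_i.
Term-by-term: -7 * -2, 8 * -1, -1 * -6, 4 * -1, 8 * 4, 1 * 8
Products: 14, -8, 6, -4, 32, 8
Sum = 14 + -8 + 6 + -4 + 32 + 8 = 48

48


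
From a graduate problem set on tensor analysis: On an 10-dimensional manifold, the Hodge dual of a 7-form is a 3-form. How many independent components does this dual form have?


The Hodge dual of a p-form on an n-dimensional manifold is an (n-p)-form.
n = 10, p = 7, so dual degree = 10 - 7 = 3
The number of components is C(n, n-p) = C(10, 3) = 120

120


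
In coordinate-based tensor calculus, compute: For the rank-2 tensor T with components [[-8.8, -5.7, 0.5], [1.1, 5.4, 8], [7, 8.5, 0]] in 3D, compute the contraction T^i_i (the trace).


The contraction (trace) of a rank-2 tensor is the sum of its diagonal elements.
Diagonal entries: A[1,1] = -8.8, A[2,2] = 5.4, A[3,3] = 0
Tr(A) = -8.8 + 5.4 + 0 = -3.4

-3.4


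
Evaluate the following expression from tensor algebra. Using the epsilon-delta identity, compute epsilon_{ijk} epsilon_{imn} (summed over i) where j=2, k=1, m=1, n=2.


Using the identity: epsilon_{ijk} epsilon_{imn} = delta_{jm} delta_{kn} - delta_{jn} delta_{km}.
delta_{21} = 0
delta_{12} = 0
delta_{22} = 1
delta_{11} = 1
Result = 0 * 0 - 1 * 1 = 0 - 1 = -1

-1


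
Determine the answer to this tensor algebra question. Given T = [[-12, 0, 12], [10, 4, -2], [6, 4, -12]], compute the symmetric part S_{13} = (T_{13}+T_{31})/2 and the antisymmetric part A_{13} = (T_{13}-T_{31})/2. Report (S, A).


T_{13} = 12
T_{31} = 6
S_{13} = (12 + 6)/2 = 18/2 = 9
A_{13} = (12 - 6)/2 = 6/2 = 3
Check: S + A = 9 + 3 = 12 = T_{13}.

(9, 3)


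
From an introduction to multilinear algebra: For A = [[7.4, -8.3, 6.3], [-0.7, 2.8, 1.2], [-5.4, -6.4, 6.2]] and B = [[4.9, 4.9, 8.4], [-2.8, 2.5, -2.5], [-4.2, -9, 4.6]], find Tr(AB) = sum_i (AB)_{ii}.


Tr(AB) = sum_i (AB)_{ii} where (AB)_{ii} = sum_k A_{ik} B_{ki}.
(AB)_{11} = 7.4*4.9 + -8.3*-2.8 + 6.3*-4.2 = 33.04
(AB)_{22} = -0.7*4.9 + 2.8*2.5 + 1.2*-9 = -7.23
(AB)_{33} = -5.4*8.4 + -6.4*-2.5 + 6.2*4.6 = -0.84
Tr(AB) = 33.04 + -7.23 + -0.84 = 24.97

24.97


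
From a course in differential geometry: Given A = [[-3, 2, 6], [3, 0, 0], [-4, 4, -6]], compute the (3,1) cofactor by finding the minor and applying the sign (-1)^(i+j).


To find cofactor C_{31}, delete row 3 and column 1.
The resulting 2x2 submatrix is: [[2, 6], [0, 0]]
Minor M_{31} = 2*0 - 6*0
  = 0 - 0 = 0
Sign = (-1)^(3+1) = (-1)^4 = 1
Cofactor C_{31} = 1 * 0 = 0

0


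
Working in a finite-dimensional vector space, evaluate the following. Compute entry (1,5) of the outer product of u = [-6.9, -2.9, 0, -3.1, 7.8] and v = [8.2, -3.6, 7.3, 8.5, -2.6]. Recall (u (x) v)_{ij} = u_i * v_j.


The outer product entry T_{ij} = u_i * v_j.
We need i=1, j=5.
u_1 = -6.9, v_5 = -2.6
T_{1,5} = -6.9 * -2.6 = 17.94

17.94


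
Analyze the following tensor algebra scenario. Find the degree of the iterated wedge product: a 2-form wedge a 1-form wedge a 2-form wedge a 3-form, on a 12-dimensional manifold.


The degree of a wedge product is the sum of the degrees of the individual forms.
Degrees: 2, 1, 2, 3
Total degree = 2 + 1 + 2 + 3 = 8

8


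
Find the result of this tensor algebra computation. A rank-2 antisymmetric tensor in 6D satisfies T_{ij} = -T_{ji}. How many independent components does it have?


An antisymmetric rank-2 tensor satisfies A_{ij} = -A_{ji}, so diagonal entries are zero.
The independent components are the upper-triangular entries: C(n, 2) = n(n-1)/2.
n = 6
C(6, 2) = 6 * 5 / 2 = 30 / 2 = 15

15


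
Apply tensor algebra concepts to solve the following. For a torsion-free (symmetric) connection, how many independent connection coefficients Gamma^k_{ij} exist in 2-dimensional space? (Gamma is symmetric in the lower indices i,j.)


Christoffel symbols Gamma^k_{ij} are symmetric in i,j, so there are d * d(d+1)/2 independent symbols.
d = 2
d(d+1)/2 = 2 * 3 / 2 = 3
Total = 2 * 3 = 6

6


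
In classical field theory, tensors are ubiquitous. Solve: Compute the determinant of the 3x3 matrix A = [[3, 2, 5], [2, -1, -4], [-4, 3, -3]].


Expanding along the first row, det(A) = a11*M_11 - a12*M_12 + a13*M_13, where M_1j is the (1,j) minor.
Minor M_11 = -1*-3 - -4*3 = 15
Minor M_12 = 2*-3 - -4*-4 = -22
Minor M_13 = 2*3 - -1*-4 = 2
det = 3*(15) - 2*(-22) + 5*(2)
    = 45 - -44 + 10
    = 99

99


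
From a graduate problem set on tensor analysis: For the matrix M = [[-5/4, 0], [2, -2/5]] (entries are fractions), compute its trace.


The trace is the sum of diagonal entries.
Diagonal: M[1,1] = -5/4, M[2,2] = -2/5
Tr(M) = -5/4 + -2/5
Computing step by step:
After adding M[1,1]: -5/4
After adding M[2,2]: -33/20
Tr(M) = -33/20

-33/20


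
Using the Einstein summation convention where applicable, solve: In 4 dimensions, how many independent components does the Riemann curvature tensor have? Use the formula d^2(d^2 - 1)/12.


The Riemann tensor in d dimensions has d^2(d^2 - 1)/12 independent components.
d = 4, so d^2 = 16
d^2 - 1 = 15
d^2(d^2 - 1) = 16 * 15 = 240
Divide by 12: 240 / 12 = 20

20


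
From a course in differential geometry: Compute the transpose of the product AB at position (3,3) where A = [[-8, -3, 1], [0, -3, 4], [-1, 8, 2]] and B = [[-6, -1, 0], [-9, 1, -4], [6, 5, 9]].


(AB)^T_{ij} = (AB)_{ji} = sum_k A_{jk} B_{ki}.
For i=3, j=3 we need (AB)_{33}:
A_{31} * B_{13} = -1 * 0 = 0
A_{32} * B_{23} = 8 * -4 = -32
A_{33} * B_{33} = 2 * 9 = 18
Sum = 0 + -32 + 18 = -14

-14


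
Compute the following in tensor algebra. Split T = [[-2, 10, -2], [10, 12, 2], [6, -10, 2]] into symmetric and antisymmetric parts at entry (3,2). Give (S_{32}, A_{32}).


T_{32} = -10
T_{23} = 2
S_{32} = (-10 + 2)/2 = -8/2 = -4
A_{32} = (-10 - 2)/2 = -12/2 = -6
Check: S + A = -4 + -6 = -10 = T_{32}.

(-4, -6)


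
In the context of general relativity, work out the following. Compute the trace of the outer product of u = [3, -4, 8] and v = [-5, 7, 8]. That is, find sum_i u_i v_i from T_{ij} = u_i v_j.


The outer product gives T_{ij} = u_i v_j.
The trace (contraction) is Tr(T) = sum_i T_{ii} = sum_i u_i v_i.
Diagonal entries:
T_{11} = u_1 * v_1 = 3 * -5 = -15
T_{22} = u_2 * v_2 = -4 * 7 = -28
T_{33} = u_3 * v_3 = 8 * 8 = 64
Tr(T) = -15 + -28 + 64 = 21

21


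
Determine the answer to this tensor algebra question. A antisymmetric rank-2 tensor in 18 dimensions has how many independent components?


A antisymmetric rank-2 tensor in d dimensions has d(d-1)/2 independent components.
d = 18
d(d-1)/2 = 18 * 17 / 2 = 306 / 2 = 153

153


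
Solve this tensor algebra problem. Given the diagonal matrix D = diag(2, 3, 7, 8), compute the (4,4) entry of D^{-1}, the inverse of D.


For a diagonal matrix, the inverse has entries (D^{-1})_{ii} = 1/d_{ii}.
The diagonal entries are: d_{11} = 2, d_{22} = 3, d_{33} = 7, d_{44} = 8
We need (D^{-1})_{44} = 1/d_{44} = 1/8 = 1/8

1/8


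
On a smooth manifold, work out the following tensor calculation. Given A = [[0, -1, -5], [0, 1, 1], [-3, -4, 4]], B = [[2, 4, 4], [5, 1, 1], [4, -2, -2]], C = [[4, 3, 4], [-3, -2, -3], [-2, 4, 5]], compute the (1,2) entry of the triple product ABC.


(ABC)_{12} = sum_m (AB)_{1m} C_{m2}. First compute row 1 of AB.
(AB)_{11} = 0*2 + -1*5 + -5*4 = -25
(AB)_{12} = 0*4 + -1*1 + -5*-2 = 9
(AB)_{13} = 0*4 + -1*1 + -5*-2 = 9
Now contract with column 2 of C:
(AB)_{11} * C_{12} = -25 * 3 = -75
(AB)_{12} * C_{22} = 9 * -2 = -18
(AB)_{13} * C_{32} = 9 * 4 = 36
(ABC)_{12} = -75 + -18 + 36 = -57

-57


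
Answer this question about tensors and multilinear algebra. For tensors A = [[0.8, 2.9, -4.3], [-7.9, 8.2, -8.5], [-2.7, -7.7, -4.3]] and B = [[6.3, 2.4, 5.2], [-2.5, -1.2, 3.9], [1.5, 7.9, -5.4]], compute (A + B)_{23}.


Tensor addition is component-wise: (A + B)_{ij} = A_{ij} + B_{ij}.
A_{23} = -8.5
B_{23} = 3.9
(A + B)_{23} = -8.5 + 3.9 = -4.6

-4.6


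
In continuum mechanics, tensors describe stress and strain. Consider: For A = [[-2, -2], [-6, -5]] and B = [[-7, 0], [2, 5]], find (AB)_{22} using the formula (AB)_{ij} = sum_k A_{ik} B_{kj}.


(AB)_{ij} = sum_k A_{ik} B_{kj}.
For i=2, j=2:
A_{21} * B_{12} = -6 * 0 = 0
A_{22} * B_{22} = -5 * 5 = -25
Sum = 0 + -25 = -25

-25


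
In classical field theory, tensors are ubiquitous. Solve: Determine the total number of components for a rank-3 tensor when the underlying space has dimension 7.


The number of components of a rank-r tensor in d dimensions is d^r.
Here d = 7 and r = 3.
7^3 = 343

343


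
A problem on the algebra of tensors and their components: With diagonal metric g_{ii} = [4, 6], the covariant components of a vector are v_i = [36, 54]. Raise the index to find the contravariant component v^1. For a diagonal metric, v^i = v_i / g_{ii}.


To raise an index with a diagonal metric: v^i = v_i / g_{ii}.
For index 1: v_1 = 36, g_{11} = 4
v^1 = 36 / 4 = 9

9


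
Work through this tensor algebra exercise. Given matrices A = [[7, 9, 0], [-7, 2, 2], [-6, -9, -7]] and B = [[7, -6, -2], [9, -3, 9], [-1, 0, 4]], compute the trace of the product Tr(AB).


Tr(AB) = sum_i (AB)_{ii} where (AB)_{ii} = sum_k A_{ik} B_{ki}.
(AB)_{11} = 7*7 + 9*9 + 0*-1 = 130
(AB)_{22} = -7*-6 + 2*-3 + 2*0 = 36
(AB)_{33} = -6*-2 + -9*9 + -7*4 = -97
Tr(AB) = 130 + 36 + -97 = 69

69


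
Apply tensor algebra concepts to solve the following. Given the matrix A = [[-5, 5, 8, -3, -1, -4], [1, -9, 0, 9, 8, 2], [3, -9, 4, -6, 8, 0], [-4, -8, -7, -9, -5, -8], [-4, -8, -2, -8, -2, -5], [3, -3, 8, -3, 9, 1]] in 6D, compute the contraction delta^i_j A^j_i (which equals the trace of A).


The contraction (trace) of a rank-2 tensor is the sum of its diagonal elements.
Diagonal entries: A[1,1] = -5, A[2,2] = -9, A[3,3] = 4, A[4,4] = -9, A[5,5] = -2, A[6,6] = 1
Tr(A) = -5 + -9 + 4 + -9 + -2 + 1 = -20

-20


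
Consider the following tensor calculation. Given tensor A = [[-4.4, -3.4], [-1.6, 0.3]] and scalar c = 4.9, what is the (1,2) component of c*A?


Scalar multiplication: (cA)_{ij} = c * A_{ij}.
c = 4.9
A_{12} = -3.4
(cA)_{12} = 4.9 * -3.4 = -16.66

-16.66


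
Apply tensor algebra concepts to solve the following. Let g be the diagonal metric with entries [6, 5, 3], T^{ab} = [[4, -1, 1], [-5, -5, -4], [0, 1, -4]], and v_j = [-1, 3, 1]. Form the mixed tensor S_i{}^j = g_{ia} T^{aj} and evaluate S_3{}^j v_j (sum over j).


Step 1: lower the first index. For a diagonal metric, g_{ia} T^{aj} = g_{ii} T^{ij} (no sum on i).
g_{33} = 3
S_3{}^1 = 3 * T^{31} = 3 * 0 = 0
S_3{}^2 = 3 * T^{32} = 3 * 1 = 3
S_3{}^3 = 3 * T^{33} = 3 * -4 = -12
Step 2: contract S_3{}^j with v_j.
S_3{}^1 * v_1 = 0 * -1 = 0
S_3{}^2 * v_2 = 3 * 3 = 9
S_3{}^3 * v_3 = -12 * 1 = -12
Result = 0 + 9 + -12 = -3

-3


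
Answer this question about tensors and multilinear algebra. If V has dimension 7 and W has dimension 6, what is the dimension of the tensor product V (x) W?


The dimension of a tensor product is the product of dimensions.
dim(V) = 7, dim(W) = 6
dim(V (x) W) = 7 * 6 = 42

42


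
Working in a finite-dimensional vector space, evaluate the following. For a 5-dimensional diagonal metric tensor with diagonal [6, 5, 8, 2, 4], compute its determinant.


For a diagonal metric, the determinant is the product of diagonal entries.
Diagonal entries: 6, 5, 8, 2, 4
det(g) = 6 * 5 * 8 * 2 * 4 = 1920

1920


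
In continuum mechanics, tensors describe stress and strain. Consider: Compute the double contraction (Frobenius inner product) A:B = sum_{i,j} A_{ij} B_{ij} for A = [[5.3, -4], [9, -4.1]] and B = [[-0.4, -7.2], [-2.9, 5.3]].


A:B = sum over all i,j of A_{ij} * B_{ij}.
Row 1: 5.3*-0.4=-2.12, -4*-7.2=28.8 => row sum = 26.68
Row 2: 9*-2.9=-26.1, -4.1*5.3=-21.73 => row sum = -47.83
Total = 26.68 + -47.83 = -21.15

-21.15


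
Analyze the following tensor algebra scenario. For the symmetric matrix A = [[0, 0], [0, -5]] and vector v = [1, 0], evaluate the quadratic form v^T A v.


First compute Av:
(Av)_1 = 0*1 + 0*0 = 0
(Av)_2 = 0*1 + -5*0 = 0
Av = [0, 0]
Then v^T (Av) = 1*0 + 0*0
= 0 + 0 = 0

0


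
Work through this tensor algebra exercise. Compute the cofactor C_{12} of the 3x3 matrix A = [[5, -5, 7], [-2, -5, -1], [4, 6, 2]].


To find cofactor C_{12}, delete row 1 and column 2.
The resulting 2x2 submatrix is: [[-2, -1], [4, 2]]
Minor M_{12} = -2*2 - -1*4
  = -4 - -4 = 0
Sign = (-1)^(1+2) = (-1)^3 = -1
Cofactor C_{12} = -1 * 0 = 0

0


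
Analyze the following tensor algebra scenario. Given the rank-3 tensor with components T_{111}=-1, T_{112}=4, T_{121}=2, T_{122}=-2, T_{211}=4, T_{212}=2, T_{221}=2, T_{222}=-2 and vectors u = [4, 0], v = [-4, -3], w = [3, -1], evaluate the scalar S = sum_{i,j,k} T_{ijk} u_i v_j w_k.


S = sum over i,j,k of T_{ijk} u_i v_j w_k. Expanding all 8 terms:
T_{111}*u_1*v_1*w_1 = -1*4*-4*3 = 48  (running total: 48)
T_{112}*u_1*v_1*w_2 = 4*4*-4*-1 = 64  (running total: 112)
T_{121}*u_1*v_2*w_1 = 2*4*-3*3 = -72  (running total: 40)
T_{122}*u_1*v_2*w_2 = -2*4*-3*-1 = -24  (running total: 16)
T_{211}*u_2*v_1*w_1 = 4*0*-4*3 = 0  (running total: 16)
T_{212}*u_2*v_1*w_2 = 2*0*-4*-1 = 0  (running total: 16)
T_{221}*u_2*v_2*w_1 = 2*0*-3*3 = 0  (running total: 16)
T_{222}*u_2*v_2*w_2 = -2*0*-3*-1 = 0  (running total: 16)
S = 16

16


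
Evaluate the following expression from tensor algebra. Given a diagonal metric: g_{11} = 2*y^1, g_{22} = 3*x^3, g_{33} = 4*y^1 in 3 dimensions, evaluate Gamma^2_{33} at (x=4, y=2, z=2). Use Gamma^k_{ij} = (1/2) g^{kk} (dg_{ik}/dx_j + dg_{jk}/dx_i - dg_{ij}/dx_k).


For a diagonal metric, Gamma^k_{ij} = (1/2) g^{kk} (dg_{ik}/dx_j + dg_{jk}/dx_i - dg_{ij}/dx_k).
The metric is diagonal, so g_{ab} = 0 for a != b.
At the given point: g_{11} = 4, g_{22} = 192, g_{33} = 8
g^{22} = 1/192
dg_{32}/dx_3 = 0 (off-diagonal)
dg_{32}/dx_3 = 0 (off-diagonal)
dg_{33}/dx_2 = dg_{33}/dx_2 = 4
Numerator = 0 + 0 - 4 = -4
Gamma^2_{33} = -4 / (2 * 192) = -1/96

-1/96


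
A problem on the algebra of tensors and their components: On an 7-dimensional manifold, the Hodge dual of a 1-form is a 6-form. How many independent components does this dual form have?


The Hodge dual of a p-form on an n-dimensional manifold is an (n-p)-form.
n = 7, p = 1, so dual degree = 7 - 1 = 6
The number of components is C(n, n-p) = C(7, 6) = 7

7


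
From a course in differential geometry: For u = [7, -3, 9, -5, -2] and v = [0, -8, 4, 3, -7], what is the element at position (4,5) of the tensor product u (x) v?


The outer product entry T_{ij} = u_i * v_j.
We need i=4, j=5.
u_4 = -5, v_5 = -7
T_{4,5} = -5 * -7 = 35

35


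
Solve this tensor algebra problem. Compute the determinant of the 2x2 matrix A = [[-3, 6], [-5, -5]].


For a 2x2 matrix [[a, b], [c, d]], det = a*d - b*c.
a = -3, b = 6, c = -5, d = -5
a*d = -3 * -5 = 15
b*c = 6 * -5 = -30
det = 15 - -30 = 45

45


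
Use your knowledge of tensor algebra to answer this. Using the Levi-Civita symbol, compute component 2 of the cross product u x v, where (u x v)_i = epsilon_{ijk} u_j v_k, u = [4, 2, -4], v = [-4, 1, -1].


(u x v)_2 = sum_{j,k} epsilon_{2jk} u_j v_k. Only permutations of (1,2,3) contribute; the two non-zero terms are:
eps_{213} u_1 v_3 = -1 * 4 * -1 = 4
eps_{231} u_3 v_1 = 1 * -4 * -4 = 16
(u x v)_2 = 20

20


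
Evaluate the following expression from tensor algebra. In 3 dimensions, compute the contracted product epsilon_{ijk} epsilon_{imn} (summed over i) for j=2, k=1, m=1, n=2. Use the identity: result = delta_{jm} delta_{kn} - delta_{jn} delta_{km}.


Using the identity: epsilon_{ijk} epsilon_{imn} = delta_{jm} delta_{kn} - delta_{jn} delta_{km}.
delta_{21} = 0
delta_{12} = 0
delta_{22} = 1
delta_{11} = 1
Result = 0 * 0 - 1 * 1 = 0 - 1 = -1

-1


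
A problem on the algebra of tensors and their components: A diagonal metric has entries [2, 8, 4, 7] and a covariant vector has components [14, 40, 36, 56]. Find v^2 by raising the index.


To raise an index with a diagonal metric: v^i = v_i / g_{ii}.
For index 2: v_2 = 40, g_{22} = 8
v^2 = 40 / 8 = 5

5


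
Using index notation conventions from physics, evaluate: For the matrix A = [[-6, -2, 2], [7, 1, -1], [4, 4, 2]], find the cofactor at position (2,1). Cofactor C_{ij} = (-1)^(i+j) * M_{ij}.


To find cofactor C_{21}, delete row 2 and column 1.
The resulting 2x2 submatrix is: [[-2, 2], [4, 2]]
Minor M_{21} = -2*2 - 2*4
  = -4 - 8 = -12
Sign = (-1)^(2+1) = (-1)^3 = -1
Cofactor C_{21} = -1 * -12 = 12

12


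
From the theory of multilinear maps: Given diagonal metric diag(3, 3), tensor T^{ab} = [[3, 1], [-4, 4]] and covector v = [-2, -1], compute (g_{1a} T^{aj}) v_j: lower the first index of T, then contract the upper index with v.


Step 1: lower the first index. For a diagonal metric, g_{ia} T^{aj} = g_{ii} T^{ij} (no sum on i).
g_{11} = 3
S_1{}^1 = 3 * T^{11} = 3 * 3 = 9
S_1{}^2 = 3 * T^{12} = 3 * 1 = 3
Step 2: contract S_1{}^j with v_j.
S_1{}^1 * v_1 = 9 * -2 = -18
S_1{}^2 * v_2 = 3 * -1 = -3
Result = -18 + -3 = -21

-21


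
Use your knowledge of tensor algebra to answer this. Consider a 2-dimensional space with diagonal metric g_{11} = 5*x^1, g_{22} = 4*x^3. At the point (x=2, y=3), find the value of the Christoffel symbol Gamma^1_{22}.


For a diagonal metric, Gamma^k_{ij} = (1/2) g^{kk} (dg_{ik}/dx_j + dg_{jk}/dx_i - dg_{ij}/dx_k).
The metric is diagonal, so g_{ab} = 0 for a != b.
At the given point: g_{11} = 10, g_{22} = 32
g^{11} = 1/10
dg_{21}/dx_2 = 0 (off-diagonal)
dg_{21}/dx_2 = 0 (off-diagonal)
dg_{22}/dx_1 = dg_{22}/dx_1 = 48
Numerator = 0 + 0 - 48 = -48
Gamma^1_{22} = -48 / (2 * 10) = -12/5

-12/5


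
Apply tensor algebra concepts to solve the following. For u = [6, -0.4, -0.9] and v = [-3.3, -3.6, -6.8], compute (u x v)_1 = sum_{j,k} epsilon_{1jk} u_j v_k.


(u x v)_1 = sum_{j,k} epsilon_{1jk} u_j v_k. Only permutations of (1,2,3) contribute; the two non-zero terms are:
eps_{123} u_2 v_3 = 1 * -0.4 * -6.8 = 2.72
eps_{132} u_3 v_2 = -1 * -0.9 * -3.6 = -3.24
(u x v)_1 = -0.52

-0.52


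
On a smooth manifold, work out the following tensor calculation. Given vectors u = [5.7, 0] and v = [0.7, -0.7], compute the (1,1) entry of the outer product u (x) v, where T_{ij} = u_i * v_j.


The outer product entry T_{ij} = u_i * v_j.
We need i=1, j=1.
u_1 = 5.7, v_1 = 0.7
T_{1,1} = 5.7 * 0.7 = 3.99

3.99


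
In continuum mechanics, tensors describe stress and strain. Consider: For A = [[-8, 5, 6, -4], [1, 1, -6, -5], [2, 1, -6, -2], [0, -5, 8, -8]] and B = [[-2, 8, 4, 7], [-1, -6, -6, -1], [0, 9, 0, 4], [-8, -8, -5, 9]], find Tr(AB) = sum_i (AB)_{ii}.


Tr(AB) = sum_i (AB)_{ii} where (AB)_{ii} = sum_k A_{ik} B_{ki}.
(AB)_{11} = -8*-2 + 5*-1 + 6*0 + -4*-8 = 43
(AB)_{22} = 1*8 + 1*-6 + -6*9 + -5*-8 = -12
(AB)_{33} = 2*4 + 1*-6 + -6*0 + -2*-5 = 12
(AB)_{44} = 0*7 + -5*-1 + 8*4 + -8*9 = -35
Tr(AB) = 43 + -12 + 12 + -35 = 8

8


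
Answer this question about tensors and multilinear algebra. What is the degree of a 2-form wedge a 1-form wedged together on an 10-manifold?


The degree of a wedge product is the sum of the degrees of the individual forms.
Degrees: 2, 1
Total degree = 2 + 1 = 3

3


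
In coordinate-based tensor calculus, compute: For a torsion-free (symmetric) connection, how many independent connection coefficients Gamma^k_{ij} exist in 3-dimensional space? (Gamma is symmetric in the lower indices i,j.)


Christoffel symbols Gamma^k_{ij} are symmetric in i,j, so there are d * d(d+1)/2 independent symbols.
d = 3
d(d+1)/2 = 3 * 4 / 2 = 6
Total = 3 * 6 = 18

18


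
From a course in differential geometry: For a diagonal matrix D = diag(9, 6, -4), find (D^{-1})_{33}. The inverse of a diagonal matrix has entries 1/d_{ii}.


For a diagonal matrix, the inverse has entries (D^{-1})_{ii} = 1/d_{ii}.
The diagonal entries are: d_{11} = 9, d_{22} = 6, d_{33} = -4
We need (D^{-1})_{33} = 1/d_{33} = 1/-4 = -1/4

-1/4


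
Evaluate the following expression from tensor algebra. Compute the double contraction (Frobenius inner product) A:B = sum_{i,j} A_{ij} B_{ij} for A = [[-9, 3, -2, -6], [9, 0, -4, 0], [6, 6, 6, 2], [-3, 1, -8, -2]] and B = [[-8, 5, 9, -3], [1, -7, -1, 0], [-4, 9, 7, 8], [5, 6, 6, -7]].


A:B = sum over all i,j of A_{ij} * B_{ij}.
Row 1: -9*-8=72, 3*5=15, -2*9=-18, -6*-3=18 => row sum = 87
Row 2: 9*1=9, 0*-7=0, -4*-1=4, 0*0=0 => row sum = 13
Row 3: 6*-4=-24, 6*9=54, 6*7=42, 2*8=16 => row sum = 88
Row 4: -3*5=-15, 1*6=6, -8*6=-48, -2*-7=14 => row sum = -43
Total = 87 + 13 + 88 + -43 = 145

145


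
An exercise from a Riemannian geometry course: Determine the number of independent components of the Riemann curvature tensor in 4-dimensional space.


The Riemann tensor in d dimensions has d^2(d^2 - 1)/12 independent components.
d = 4, so d^2 = 16
d^2 - 1 = 15
d^2(d^2 - 1) = 16 * 15 = 240
Divide by 12: 240 / 12 = 20

20


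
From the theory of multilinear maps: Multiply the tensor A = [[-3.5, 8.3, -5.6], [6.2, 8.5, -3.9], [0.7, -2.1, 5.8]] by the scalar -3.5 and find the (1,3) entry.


Scalar multiplication: (cA)_{ij} = c * A_{ij}.
c = -3.5
A_{13} = -5.6
(cA)_{13} = -3.5 * -5.6 = 19.6

19.6


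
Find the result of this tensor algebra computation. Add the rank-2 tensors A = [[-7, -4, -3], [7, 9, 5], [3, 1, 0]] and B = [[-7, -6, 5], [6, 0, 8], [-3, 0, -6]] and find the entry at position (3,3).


Tensor addition is component-wise: (A + B)_{ij} = A_{ij} + B_{ij}.
A_{33} = 0
B_{33} = -6
(A + B)_{33} = 0 + -6 = -6

-6


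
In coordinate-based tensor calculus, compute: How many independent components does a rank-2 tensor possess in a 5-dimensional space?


The number of components of a rank-r tensor in d dimensions is d^r.
Here d = 5 and r = 2.
5^2 = 25

25


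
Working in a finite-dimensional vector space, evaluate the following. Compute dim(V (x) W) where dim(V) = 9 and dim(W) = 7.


The dimension of a tensor product is the product of dimensions.
dim(V) = 9, dim(W) = 7
dim(V (x) W) = 9 * 7 = 63

63


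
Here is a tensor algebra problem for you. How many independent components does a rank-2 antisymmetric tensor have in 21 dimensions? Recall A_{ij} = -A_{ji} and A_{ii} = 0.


An antisymmetric rank-2 tensor satisfies A_{ij} = -A_{ji}, so diagonal entries are zero.
The independent components are the upper-triangular entries: C(n, 2) = n(n-1)/2.
n = 21
C(21, 2) = 21 * 20 / 2 = 420 / 2 = 210

210


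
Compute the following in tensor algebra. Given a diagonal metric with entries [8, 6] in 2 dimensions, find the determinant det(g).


For a diagonal metric, the determinant is the product of diagonal entries.
Diagonal entries: 8, 6
det(g) = 8 * 6 = 48

48


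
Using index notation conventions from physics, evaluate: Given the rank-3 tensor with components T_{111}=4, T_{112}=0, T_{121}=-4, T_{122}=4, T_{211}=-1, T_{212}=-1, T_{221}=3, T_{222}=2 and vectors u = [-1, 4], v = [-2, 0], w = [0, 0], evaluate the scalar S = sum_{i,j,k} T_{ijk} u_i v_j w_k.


S = sum over i,j,k of T_{ijk} u_i v_j w_k. Expanding all 8 terms:
T_{111}*u_1*v_1*w_1 = 4*-1*-2*0 = 0  (running total: 0)
T_{112}*u_1*v_1*w_2 = 0*-1*-2*0 = 0  (running total: 0)
T_{121}*u_1*v_2*w_1 = -4*-1*0*0 = 0  (running total: 0)
T_{122}*u_1*v_2*w_2 = 4*-1*0*0 = 0  (running total: 0)
T_{211}*u_2*v_1*w_1 = -1*4*-2*0 = 0  (running total: 0)
T_{212}*u_2*v_1*w_2 = -1*4*-2*0 = 0  (running total: 0)
T_{221}*u_2*v_2*w_1 = 3*4*0*0 = 0  (running total: 0)
T_{222}*u_2*v_2*w_2 = 2*4*0*0 = 0  (running total: 0)
S = 0

0


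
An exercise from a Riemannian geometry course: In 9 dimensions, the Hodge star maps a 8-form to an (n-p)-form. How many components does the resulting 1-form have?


The Hodge dual of a p-form on an n-dimensional manifold is an (n-p)-form.
n = 9, p = 8, so dual degree = 9 - 8 = 1
The number of components is C(n, n-p) = C(9, 1) = 9

9


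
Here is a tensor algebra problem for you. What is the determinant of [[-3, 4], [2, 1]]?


For a 2x2 matrix [[a, b], [c, d]], det = a*d - b*c.
a = -3, b = 4, c = 2, d = 1
a*d = -3 * 1 = -3
b*c = 4 * 2 = 8
det = -3 - 8 = -11

-11


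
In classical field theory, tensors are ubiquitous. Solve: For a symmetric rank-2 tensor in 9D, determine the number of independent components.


A symmetric rank-2 tensor in d dimensions has d(d+1)/2 independent components.
d = 9
d(d+1)/2 = 9 * 10 / 2 = 90 / 2 = 45

45


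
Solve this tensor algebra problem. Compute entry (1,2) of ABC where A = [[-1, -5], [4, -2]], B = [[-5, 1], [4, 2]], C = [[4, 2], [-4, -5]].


(ABC)_{12} = sum_m (AB)_{1m} C_{m2}. First compute row 1 of AB.
(AB)_{11} = -1*-5 + -5*4 = -15
(AB)_{12} = -1*1 + -5*2 = -11
Now contract with column 2 of C:
(AB)_{11} * C_{12} = -15 * 2 = -30
(AB)_{12} * C_{22} = -11 * -5 = 55
(ABC)_{12} = -30 + 55 = 25

25


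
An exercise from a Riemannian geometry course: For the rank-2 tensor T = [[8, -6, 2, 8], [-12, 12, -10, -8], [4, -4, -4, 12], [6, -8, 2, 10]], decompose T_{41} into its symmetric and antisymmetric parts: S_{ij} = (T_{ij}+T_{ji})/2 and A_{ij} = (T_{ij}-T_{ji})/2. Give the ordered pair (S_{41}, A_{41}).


T_{41} = 6
T_{14} = 8
S_{41} = (6 + 8)/2 = 14/2 = 7
A_{41} = (6 - 8)/2 = -2/2 = -1
Check: S + A = 7 + -1 = 6 = T_{41}.

(7, -1)


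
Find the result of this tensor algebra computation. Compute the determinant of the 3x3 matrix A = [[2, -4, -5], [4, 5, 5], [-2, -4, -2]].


Expanding along the first row, det(A) = a11*M_11 - a12*M_12 + a13*M_13, where M_1j is the (1,j) minor.
Minor M_11 = 5*-2 - 5*-4 = 10
Minor M_12 = 4*-2 - 5*-2 = 2
Minor M_13 = 4*-4 - 5*-2 = -6
det = 2*(10) - -4*(2) + -5*(-6)
    = 20 - -8 + 30
    = 58

58


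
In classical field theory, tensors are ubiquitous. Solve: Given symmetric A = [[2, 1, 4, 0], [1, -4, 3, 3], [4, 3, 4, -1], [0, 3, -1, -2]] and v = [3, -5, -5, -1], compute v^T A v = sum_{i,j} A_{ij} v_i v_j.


First compute Av:
(Av)_1 = 2*3 + 1*-5 + 4*-5 + 0*-1 = -19
(Av)_2 = 1*3 + -4*-5 + 3*-5 + 3*-1 = 5
(Av)_3 = 4*3 + 3*-5 + 4*-5 + -1*-1 = -22
(Av)_4 = 0*3 + 3*-5 + -1*-5 + -2*-1 = -8
Av = [-19, 5, -22, -8]
Then v^T (Av) = 3*-19 + -5*5 + -5*-22 + -1*-8
= -57 + -25 + 110 + 8 = 36

36


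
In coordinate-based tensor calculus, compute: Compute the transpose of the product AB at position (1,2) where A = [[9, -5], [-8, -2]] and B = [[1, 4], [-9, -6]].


(AB)^T_{ij} = (AB)_{ji} = sum_k A_{jk} B_{ki}.
For i=1, j=2 we need (AB)_{21}:
A_{21} * B_{11} = -8 * 1 = -8
A_{22} * B_{21} = -2 * -9 = 18
Sum = -8 + 18 = 10

10


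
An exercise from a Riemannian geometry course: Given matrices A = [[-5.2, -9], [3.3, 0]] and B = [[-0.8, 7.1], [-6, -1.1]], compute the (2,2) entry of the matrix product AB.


(AB)_{ij} = sum_k A_{ik} B_{kj}.
For i=2, j=2:
A_{21} * B_{12} = 3.3 * 7.1 = 23.43
A_{22} * B_{22} = 0 * -1.1 = 0
Sum = 23.43 + 0 = 23.43

23.43


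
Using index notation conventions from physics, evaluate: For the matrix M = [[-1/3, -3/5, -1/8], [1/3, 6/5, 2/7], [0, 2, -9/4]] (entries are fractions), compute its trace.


The trace is the sum of diagonal entries.
Diagonal: M[1,1] = -1/3, M[2,2] = 6/5, M[3,3] = -9/4
Tr(M) = -1/3 + 6/5 + -9/4
Computing step by step:
After adding M[1,1]: -1/3
After adding M[2,2]: 13/15
After adding M[3,3]: -83/60
Tr(M) = -83/60

-83/60


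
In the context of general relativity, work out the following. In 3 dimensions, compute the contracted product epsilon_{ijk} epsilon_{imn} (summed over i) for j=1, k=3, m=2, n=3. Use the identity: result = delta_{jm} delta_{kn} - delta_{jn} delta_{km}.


Using the identity: epsilon_{ijk} epsilon_{imn} = delta_{jm} delta_{kn} - delta_{jn} delta_{km}.
delta_{12} = 0
delta_{33} = 1
delta_{13} = 0
delta_{32} = 0
Result = 0 * 1 - 0 * 0 = 0 - 0 = 0

0


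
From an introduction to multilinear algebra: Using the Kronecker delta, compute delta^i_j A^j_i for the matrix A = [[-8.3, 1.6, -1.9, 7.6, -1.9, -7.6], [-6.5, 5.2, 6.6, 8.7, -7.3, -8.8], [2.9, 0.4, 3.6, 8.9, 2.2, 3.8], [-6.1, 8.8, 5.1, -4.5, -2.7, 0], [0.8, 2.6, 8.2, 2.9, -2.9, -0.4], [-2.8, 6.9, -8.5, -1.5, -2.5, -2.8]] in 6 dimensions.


The contraction (trace) of a rank-2 tensor is the sum of its diagonal elements.
Diagonal entries: A[1,1] = -8.3, A[2,2] = 5.2, A[3,3] = 3.6, A[4,4] = -4.5, A[5,5] = -2.9, A[6,6] = -2.8
Tr(A) = -8.3 + 5.2 + 3.6 + -4.5 + -2.9 + -2.8 = -9.7

-9.7


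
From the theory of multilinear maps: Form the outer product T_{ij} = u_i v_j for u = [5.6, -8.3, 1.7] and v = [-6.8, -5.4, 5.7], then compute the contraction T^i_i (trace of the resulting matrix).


The outer product gives T_{ij} = u_i v_j.
The trace (contraction) is Tr(T) = sum_i T_{ii} = sum_i u_i v_i.
Diagonal entries:
T_{11} = u_1 * v_1 = 5.6 * -6.8 = -38.08
T_{22} = u_2 * v_2 = -8.3 * -5.4 = 44.82
T_{33} = u_3 * v_3 = 1.7 * 5.7 = 9.69
Tr(T) = -38.08 + 44.82 + 9.69 = 16.43

16.43


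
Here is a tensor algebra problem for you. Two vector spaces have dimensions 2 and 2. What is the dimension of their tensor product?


The dimension of a tensor product is the product of dimensions.
dim(V) = 2, dim(W) = 2
dim(V (x) W) = 2 * 2 = 4

4


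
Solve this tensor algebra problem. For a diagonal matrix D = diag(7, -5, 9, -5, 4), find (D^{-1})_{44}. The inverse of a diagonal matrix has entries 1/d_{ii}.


For a diagonal matrix, the inverse has entries (D^{-1})_{ii} = 1/d_{ii}.
The diagonal entries are: d_{11} = 7, d_{22} = -5, d_{33} = 9, d_{44} = -5, d_{55} = 4
We need (D^{-1})_{44} = 1/d_{44} = 1/-5 = -1/5

-1/5


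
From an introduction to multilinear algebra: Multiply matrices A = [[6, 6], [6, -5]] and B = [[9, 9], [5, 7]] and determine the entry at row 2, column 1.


(AB)_{ij} = sum_k A_{ik} B_{kj}.
For i=2, j=1:
A_{21} * B_{11} = 6 * 9 = 54
A_{22} * B_{21} = -5 * 5 = -25
Sum = 54 + -25 = 29

29


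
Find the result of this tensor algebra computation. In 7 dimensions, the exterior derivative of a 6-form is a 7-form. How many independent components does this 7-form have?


The exterior derivative of a p-form is a (p+1)-form.
Its number of independent components is C(n, p+1).
n = 7, p+1 = 7
C(7, 7) = 1

1


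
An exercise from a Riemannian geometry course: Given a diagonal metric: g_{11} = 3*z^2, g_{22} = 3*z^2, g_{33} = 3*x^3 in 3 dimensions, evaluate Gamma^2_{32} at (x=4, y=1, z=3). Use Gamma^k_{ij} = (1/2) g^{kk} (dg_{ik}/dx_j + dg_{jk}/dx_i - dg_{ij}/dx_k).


For a diagonal metric, Gamma^k_{ij} = (1/2) g^{kk} (dg_{ik}/dx_j + dg_{jk}/dx_i - dg_{ij}/dx_k).
The metric is diagonal, so g_{ab} = 0 for a != b.
At the given point: g_{11} = 27, g_{22} = 27, g_{33} = 192
g^{22} = 1/27
dg_{32}/dx_2 = 0 (off-diagonal)
dg_{22}/dx_3 = dg_{22}/dx_3 = 18
dg_{32}/dx_2 = 0 (off-diagonal)
Numerator = 0 + 18 - 0 = 18
Gamma^2_{32} = 18 / (2 * 27) = 1/3

1/3
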